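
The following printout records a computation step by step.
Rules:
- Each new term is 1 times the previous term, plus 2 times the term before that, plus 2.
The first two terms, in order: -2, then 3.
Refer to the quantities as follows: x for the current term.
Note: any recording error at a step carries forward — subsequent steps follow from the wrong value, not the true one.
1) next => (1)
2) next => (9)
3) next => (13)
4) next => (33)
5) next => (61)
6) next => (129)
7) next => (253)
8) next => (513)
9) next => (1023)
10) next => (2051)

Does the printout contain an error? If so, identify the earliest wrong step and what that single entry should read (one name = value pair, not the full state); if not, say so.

step 9, x = 1021

Recomputing the run from the initial state:
step 1: x = 1
step 2: x = 9
step 3: x = 13
step 4: x = 33
step 5: x = 61
step 6: x = 129
step 7: x = 253
step 8: x = 513
step 9: x = 1021
step 10: x = 2049
The first disagreement with the printout is at step 9, where the value should be x = 1021.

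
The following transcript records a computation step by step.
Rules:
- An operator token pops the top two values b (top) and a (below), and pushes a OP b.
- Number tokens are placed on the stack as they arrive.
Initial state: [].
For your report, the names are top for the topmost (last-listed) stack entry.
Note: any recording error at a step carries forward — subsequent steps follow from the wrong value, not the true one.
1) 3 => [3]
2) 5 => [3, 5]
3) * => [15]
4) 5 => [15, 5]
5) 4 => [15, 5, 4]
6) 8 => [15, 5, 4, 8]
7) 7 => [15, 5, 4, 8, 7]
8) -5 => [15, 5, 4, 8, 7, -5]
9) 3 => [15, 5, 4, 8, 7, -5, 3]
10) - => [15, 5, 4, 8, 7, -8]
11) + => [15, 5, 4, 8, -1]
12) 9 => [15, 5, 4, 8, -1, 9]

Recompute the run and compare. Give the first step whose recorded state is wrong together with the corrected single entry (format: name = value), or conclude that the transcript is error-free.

no error

1. push 3: top = 3 (verified)
2. push 5: top = 5 (no discrepancy)
3. 3 * 5 = 15 (no discrepancy)
4. push 5: top = 5 (same as recorded)
5. push 4: top = 4 (no discrepancy)
6. push 8: top = 8 (agrees with the transcript)
7. push 7: top = 7 (confirmed correct)
8. push -5: top = -5 (consistent with the transcript)
9. push 3: top = 3 (no discrepancy)
10. -5 - 3 = -8 (matches)
11. 7 + -8 = -1 (matches)
12. push 9: top = 9 (in agreement)
The recomputation confirms every line.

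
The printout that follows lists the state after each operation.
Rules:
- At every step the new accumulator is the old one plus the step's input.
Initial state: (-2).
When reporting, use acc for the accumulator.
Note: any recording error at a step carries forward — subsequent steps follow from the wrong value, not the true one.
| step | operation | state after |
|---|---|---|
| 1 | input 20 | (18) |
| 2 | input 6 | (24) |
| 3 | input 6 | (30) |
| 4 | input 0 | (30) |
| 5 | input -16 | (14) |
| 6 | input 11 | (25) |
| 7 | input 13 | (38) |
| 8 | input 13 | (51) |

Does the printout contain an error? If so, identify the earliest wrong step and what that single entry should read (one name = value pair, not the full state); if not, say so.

no error

Step 1: acc = -2 + 20 = 18 — same as recorded.
Step 2: acc = 18 + 6 = 24 — exactly as logged.
Step 3: acc = 24 + 6 = 30 — in agreement.
Step 4: acc = 30 + 0 = 30 — consistent with the printout.
Step 5: acc = 30 + -16 = 14 — no discrepancy.
Step 6: acc = 14 + 11 = 25 — matches.
Step 7: acc = 25 + 13 = 38 — confirmed correct.
Step 8: acc = 38 + 13 = 51 — same as recorded.
Nothing is out of place; the run is error-free.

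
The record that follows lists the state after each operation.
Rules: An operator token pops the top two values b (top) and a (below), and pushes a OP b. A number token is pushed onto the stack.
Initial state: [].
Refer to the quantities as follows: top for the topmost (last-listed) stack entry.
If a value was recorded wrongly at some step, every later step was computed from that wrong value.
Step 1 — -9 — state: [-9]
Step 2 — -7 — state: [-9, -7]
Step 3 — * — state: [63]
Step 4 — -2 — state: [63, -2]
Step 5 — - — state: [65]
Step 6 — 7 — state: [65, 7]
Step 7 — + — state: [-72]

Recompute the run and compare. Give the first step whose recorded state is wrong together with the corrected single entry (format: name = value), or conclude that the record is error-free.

step 7, top = 72

Recomputing the run from the initial state:
step 1: [-9]
step 2: [-9, -7]
step 3: [63]
step 4: [63, -2]
step 5: [65]
step 6: [65, 7]
step 7: [72]
The first disagreement with the record is at step 7, where the value should be top = 72.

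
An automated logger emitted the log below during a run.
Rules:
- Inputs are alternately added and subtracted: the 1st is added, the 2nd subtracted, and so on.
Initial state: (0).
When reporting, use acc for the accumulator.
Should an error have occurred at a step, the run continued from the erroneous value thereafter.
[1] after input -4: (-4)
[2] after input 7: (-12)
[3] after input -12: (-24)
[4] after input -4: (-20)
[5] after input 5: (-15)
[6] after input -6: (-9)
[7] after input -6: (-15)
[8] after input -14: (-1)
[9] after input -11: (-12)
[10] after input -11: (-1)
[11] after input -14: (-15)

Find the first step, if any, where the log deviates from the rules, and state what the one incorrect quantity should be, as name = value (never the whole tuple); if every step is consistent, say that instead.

step 2, acc = -11

step 1: acc = 0 + -4 = -4 -> matches
step 2: acc = -4 - 7 = -11 -> the log disagrees here
First incorrect step: 2; the correct value is acc = -11.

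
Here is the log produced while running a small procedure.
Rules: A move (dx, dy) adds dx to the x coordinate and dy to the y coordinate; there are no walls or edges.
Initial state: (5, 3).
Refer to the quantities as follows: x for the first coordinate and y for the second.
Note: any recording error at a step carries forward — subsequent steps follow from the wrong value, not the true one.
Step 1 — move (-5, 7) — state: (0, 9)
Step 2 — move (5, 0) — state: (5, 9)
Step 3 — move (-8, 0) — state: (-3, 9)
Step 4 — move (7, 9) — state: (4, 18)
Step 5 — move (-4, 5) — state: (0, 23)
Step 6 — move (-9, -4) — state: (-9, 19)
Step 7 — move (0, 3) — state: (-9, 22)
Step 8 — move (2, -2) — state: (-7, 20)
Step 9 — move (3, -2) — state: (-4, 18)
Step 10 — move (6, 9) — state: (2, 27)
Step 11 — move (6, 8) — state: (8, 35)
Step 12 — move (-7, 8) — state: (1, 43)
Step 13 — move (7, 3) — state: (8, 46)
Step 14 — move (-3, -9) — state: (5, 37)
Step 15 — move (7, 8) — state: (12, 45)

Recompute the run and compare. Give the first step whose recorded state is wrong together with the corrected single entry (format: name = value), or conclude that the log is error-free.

step 1, y = 10

Recomputing the run from the initial state:
step 1: x = 0, y = 10
step 2: x = 5, y = 10
step 3: x = -3, y = 10
step 4: x = 4, y = 19
step 5: x = 0, y = 24
step 6: x = -9, y = 20
step 7: x = -9, y = 23
step 8: x = -7, y = 21
step 9: x = -4, y = 19
step 10: x = 2, y = 28
step 11: x = 8, y = 36
step 12: x = 1, y = 44
step 13: x = 8, y = 47
step 14: x = 5, y = 38
step 15: x = 12, y = 46
The first disagreement with the log is at step 1, where the value should be y = 10.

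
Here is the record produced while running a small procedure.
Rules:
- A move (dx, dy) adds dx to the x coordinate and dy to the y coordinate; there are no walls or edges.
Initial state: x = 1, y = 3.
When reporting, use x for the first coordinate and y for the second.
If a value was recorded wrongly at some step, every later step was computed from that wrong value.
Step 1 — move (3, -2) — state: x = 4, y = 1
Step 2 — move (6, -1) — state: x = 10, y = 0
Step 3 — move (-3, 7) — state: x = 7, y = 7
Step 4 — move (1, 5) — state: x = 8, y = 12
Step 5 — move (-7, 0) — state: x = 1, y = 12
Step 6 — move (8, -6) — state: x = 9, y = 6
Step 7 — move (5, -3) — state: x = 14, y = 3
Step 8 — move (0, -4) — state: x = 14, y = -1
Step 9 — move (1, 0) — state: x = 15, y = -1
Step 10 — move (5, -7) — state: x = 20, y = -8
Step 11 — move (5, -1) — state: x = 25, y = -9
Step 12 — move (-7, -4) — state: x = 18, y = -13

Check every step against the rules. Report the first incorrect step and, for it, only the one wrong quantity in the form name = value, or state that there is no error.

no error

Recomputing the run from the initial state:
step 1: x = 4, y = 1
step 2: x = 10, y = 0
step 3: x = 7, y = 7
step 4: x = 8, y = 12
step 5: x = 1, y = 12
step 6: x = 9, y = 6
step 7: x = 14, y = 3
step 8: x = 14, y = -1
step 9: x = 15, y = -1
step 10: x = 20, y = -8
step 11: x = 25, y = -9
step 12: x = 18, y = -13
This matches the record at every step.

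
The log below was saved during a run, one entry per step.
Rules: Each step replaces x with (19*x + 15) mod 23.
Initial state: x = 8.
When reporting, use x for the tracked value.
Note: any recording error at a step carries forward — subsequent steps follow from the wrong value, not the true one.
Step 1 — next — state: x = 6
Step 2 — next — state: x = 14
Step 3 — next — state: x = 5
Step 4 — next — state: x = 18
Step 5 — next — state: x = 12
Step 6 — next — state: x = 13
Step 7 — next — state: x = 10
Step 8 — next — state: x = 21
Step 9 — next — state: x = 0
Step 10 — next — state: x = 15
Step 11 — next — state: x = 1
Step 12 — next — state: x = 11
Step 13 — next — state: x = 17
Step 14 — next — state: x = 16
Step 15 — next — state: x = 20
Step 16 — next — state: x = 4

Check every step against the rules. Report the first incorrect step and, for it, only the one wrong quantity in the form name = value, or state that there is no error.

step 7, x = 9

1. x = (19*8 + 15) mod 23 = 6 (exactly as logged)
2. x = (19*6 + 15) mod 23 = 14 (checks out)
3. x = (19*14 + 15) mod 23 = 5 (checks out)
4. x = (19*5 + 15) mod 23 = 18 (same as recorded)
5. x = (19*18 + 15) mod 23 = 12 (same as recorded)
6. x = (19*12 + 15) mod 23 = 13 (in agreement)
7. x = (19*13 + 15) mod 23 = 9 (a discrepancy with the log)
The audit stops at step 7: the recorded entry is wrong and should be x = 9.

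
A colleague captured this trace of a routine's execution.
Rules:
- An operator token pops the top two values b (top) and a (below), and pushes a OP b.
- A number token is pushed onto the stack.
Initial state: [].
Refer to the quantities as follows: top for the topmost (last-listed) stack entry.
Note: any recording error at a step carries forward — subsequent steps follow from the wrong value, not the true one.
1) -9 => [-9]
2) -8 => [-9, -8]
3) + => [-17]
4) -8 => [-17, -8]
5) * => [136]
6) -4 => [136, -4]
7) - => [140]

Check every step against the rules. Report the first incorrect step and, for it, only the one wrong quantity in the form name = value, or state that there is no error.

Recomputing the run from the initial state:
step 1: [-9]
step 2: [-9, -8]
step 3: [-17]
step 4: [-17, -8]
step 5: [136]
step 6: [136, -4]
step 7: [140]
This matches the trace at every step.

no error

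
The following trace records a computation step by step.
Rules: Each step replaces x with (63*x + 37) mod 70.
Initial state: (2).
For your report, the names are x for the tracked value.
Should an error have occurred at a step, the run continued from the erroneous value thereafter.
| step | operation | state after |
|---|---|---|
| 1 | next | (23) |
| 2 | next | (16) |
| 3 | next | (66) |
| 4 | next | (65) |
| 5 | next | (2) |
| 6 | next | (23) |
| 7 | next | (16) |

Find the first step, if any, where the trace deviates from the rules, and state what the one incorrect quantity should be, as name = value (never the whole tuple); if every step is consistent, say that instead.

step 3, x = 65

1. x = (63*2 + 37) mod 70 = 23 (exactly as logged)
2. x = (63*23 + 37) mod 70 = 16 (in agreement)
3. x = (63*16 + 37) mod 70 = 65 (a discrepancy with the trace)
The earliest wrong entry is at step 3: it should read x = 65.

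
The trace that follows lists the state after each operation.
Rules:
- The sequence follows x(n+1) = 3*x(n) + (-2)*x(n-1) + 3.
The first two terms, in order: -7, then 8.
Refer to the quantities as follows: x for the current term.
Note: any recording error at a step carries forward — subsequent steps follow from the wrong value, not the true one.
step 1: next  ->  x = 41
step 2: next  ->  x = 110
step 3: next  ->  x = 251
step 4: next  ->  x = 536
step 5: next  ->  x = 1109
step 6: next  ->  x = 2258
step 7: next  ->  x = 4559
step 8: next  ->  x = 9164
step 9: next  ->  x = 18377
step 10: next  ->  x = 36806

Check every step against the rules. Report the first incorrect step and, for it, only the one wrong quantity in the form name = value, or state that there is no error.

1. x = 3*(8) + (-2)*(-7) + (3) = 41 (agrees with the trace)
2. x = 3*(41) + (-2)*(8) + (3) = 110 (confirmed correct)
3. x = 3*(110) + (-2)*(41) + (3) = 251 (in agreement)
4. x = 3*(251) + (-2)*(110) + (3) = 536 (same as recorded)
5. x = 3*(536) + (-2)*(251) + (3) = 1109 (matches)
6. x = 3*(1109) + (-2)*(536) + (3) = 2258 (agrees with the trace)
7. x = 3*(2258) + (-2)*(1109) + (3) = 4559 (verified)
8. x = 3*(4559) + (-2)*(2258) + (3) = 9164 (same as recorded)
9. x = 3*(9164) + (-2)*(4559) + (3) = 18377 (agrees with the trace)
10. x = 3*(18377) + (-2)*(9164) + (3) = 36806 (exactly as logged)
The whole run recomputes cleanly — no discrepancies.

no error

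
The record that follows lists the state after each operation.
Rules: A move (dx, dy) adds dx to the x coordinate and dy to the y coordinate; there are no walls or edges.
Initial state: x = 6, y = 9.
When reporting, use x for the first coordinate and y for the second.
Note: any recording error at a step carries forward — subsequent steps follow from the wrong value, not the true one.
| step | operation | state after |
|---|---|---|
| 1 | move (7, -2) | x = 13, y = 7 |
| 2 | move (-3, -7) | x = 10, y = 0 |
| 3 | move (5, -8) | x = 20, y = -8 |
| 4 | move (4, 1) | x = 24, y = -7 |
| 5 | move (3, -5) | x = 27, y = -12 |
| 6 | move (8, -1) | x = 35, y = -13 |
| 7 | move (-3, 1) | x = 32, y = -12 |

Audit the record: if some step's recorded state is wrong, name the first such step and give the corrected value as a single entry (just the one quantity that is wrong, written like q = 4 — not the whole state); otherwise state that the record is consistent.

step 3, x = 15

Recomputing the run from the initial state:
step 1: x = 13, y = 7
step 2: x = 10, y = 0
step 3: x = 15, y = -8
step 4: x = 19, y = -7
step 5: x = 22, y = -12
step 6: x = 30, y = -13
step 7: x = 27, y = -12
The first disagreement with the record is at step 3, where the value should be x = 15.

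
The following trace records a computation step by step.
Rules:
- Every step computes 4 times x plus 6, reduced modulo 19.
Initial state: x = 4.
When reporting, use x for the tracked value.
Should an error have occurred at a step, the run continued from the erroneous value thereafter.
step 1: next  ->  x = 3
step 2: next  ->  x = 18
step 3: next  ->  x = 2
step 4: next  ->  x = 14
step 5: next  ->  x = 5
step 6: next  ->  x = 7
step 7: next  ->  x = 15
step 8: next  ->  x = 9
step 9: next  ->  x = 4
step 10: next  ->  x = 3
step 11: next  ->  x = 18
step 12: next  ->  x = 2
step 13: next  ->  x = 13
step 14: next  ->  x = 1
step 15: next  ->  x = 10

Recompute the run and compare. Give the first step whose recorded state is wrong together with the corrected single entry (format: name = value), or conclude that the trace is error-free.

Step 1: x = (4*4 + 6) mod 19 = 3 — same as recorded.
Step 2: x = (4*3 + 6) mod 19 = 18 — no discrepancy.
Step 3: x = (4*18 + 6) mod 19 = 2 — verified.
Step 4: x = (4*2 + 6) mod 19 = 14 — same as recorded.
Step 5: x = (4*14 + 6) mod 19 = 5 — same as recorded.
Step 6: x = (4*5 + 6) mod 19 = 7 — verified.
Step 7: x = (4*7 + 6) mod 19 = 15 — consistent with the trace.
Step 8: x = (4*15 + 6) mod 19 = 9 — verified.
Step 9: x = (4*9 + 6) mod 19 = 4 — consistent with the trace.
Step 10: x = (4*4 + 6) mod 19 = 3 — agrees with the trace.
Step 11: x = (4*3 + 6) mod 19 = 18 — exactly as logged.
Step 12: x = (4*18 + 6) mod 19 = 2 — no discrepancy.
Step 13: x = (4*2 + 6) mod 19 = 14 — a discrepancy with the trace.
The audit stops at step 13: the recorded entry is wrong and should be x = 14.

step 13, x = 14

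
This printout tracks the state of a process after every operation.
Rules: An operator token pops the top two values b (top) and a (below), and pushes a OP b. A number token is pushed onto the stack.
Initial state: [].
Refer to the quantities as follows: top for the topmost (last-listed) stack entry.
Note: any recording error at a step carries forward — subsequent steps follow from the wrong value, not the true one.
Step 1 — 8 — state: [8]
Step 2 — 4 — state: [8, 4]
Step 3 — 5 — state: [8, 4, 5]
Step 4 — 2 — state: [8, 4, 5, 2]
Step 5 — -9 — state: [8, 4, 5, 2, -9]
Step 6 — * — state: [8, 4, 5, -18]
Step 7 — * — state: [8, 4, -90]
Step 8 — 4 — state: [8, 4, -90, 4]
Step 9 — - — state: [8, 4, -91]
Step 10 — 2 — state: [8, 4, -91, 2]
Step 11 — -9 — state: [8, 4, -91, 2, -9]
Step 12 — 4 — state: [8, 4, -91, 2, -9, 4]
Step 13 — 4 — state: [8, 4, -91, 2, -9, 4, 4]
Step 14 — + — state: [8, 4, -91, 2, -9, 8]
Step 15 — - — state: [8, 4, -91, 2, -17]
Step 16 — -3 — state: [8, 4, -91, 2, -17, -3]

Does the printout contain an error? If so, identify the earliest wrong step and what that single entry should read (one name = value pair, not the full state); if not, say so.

step 9, top = -94

1. push 8: top = 8 (confirmed correct)
2. push 4: top = 4 (confirmed correct)
3. push 5: top = 5 (same as recorded)
4. push 2: top = 2 (agrees with the printout)
5. push -9: top = -9 (same as recorded)
6. 2 * -9 = -18 (matches)
7. 5 * -18 = -90 (in agreement)
8. push 4: top = 4 (exactly as logged)
9. -90 - 4 = -94 (this is not what the printout shows)
Conclusion: step 9 carries the first error; the entry should be top = -94.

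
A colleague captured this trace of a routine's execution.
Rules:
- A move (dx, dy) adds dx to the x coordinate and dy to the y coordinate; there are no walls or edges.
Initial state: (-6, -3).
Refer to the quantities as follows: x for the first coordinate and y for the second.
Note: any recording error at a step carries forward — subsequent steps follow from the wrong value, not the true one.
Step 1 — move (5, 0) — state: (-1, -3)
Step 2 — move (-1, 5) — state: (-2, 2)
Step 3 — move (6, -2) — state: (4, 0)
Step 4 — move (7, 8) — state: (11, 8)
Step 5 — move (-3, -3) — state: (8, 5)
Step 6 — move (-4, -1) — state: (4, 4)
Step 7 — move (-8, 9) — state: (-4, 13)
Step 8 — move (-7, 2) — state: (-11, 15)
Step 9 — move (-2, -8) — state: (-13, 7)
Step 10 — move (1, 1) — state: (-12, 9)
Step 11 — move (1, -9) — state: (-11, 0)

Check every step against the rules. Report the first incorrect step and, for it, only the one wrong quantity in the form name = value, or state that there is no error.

step 10, y = 8

Recomputing the run from the initial state:
step 1: x = -1, y = -3
step 2: x = -2, y = 2
step 3: x = 4, y = 0
step 4: x = 11, y = 8
step 5: x = 8, y = 5
step 6: x = 4, y = 4
step 7: x = -4, y = 13
step 8: x = -11, y = 15
step 9: x = -13, y = 7
step 10: x = -12, y = 8
step 11: x = -11, y = -1
The first disagreement with the trace is at step 10, where the value should be y = 8.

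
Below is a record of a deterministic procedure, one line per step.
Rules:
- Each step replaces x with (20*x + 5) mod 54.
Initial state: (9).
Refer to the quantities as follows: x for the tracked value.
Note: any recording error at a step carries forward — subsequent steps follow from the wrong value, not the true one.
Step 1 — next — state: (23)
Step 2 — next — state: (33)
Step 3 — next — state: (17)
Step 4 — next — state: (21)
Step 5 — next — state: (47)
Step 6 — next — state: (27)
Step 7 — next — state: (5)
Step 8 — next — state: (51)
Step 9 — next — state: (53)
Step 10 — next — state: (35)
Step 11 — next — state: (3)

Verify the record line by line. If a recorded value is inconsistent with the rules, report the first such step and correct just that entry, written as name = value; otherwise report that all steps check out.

step 10, x = 39

step 1: x = (20*9 + 5) mod 54 = 23 -> in agreement
step 2: x = (20*23 + 5) mod 54 = 33 -> matches
step 3: x = (20*33 + 5) mod 54 = 17 -> confirmed correct
step 4: x = (20*17 + 5) mod 54 = 21 -> exactly as logged
step 5: x = (20*21 + 5) mod 54 = 47 -> agrees with the record
step 6: x = (20*47 + 5) mod 54 = 27 -> no discrepancy
step 7: x = (20*27 + 5) mod 54 = 5 -> checks out
step 8: x = (20*5 + 5) mod 54 = 51 -> in agreement
step 9: x = (20*51 + 5) mod 54 = 53 -> agrees with the record
step 10: x = (20*53 + 5) mod 54 = 39 -> the recorded entry deviates here
First incorrect step: 10; the correct value is x = 39.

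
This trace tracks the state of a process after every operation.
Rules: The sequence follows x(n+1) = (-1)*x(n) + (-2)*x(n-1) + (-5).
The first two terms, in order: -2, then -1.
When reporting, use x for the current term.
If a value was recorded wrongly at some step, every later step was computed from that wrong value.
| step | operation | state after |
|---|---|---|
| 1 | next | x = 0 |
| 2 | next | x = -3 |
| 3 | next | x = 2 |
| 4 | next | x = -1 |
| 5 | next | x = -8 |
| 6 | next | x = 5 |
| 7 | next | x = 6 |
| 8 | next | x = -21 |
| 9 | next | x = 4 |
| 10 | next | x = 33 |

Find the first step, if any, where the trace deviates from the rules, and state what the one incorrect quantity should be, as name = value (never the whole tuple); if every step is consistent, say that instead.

step 3, x = -2

step 1: x = -1*(-1) + (-2)*(-2) + (-5) = 0 -> same as recorded
step 2: x = -1*(0) + (-2)*(-1) + (-5) = -3 -> in agreement
step 3: x = -1*(-3) + (-2)*(0) + (-5) = -2 -> the trace disagrees here
That makes step 3 the first incorrect line — x = -2 is what it should show.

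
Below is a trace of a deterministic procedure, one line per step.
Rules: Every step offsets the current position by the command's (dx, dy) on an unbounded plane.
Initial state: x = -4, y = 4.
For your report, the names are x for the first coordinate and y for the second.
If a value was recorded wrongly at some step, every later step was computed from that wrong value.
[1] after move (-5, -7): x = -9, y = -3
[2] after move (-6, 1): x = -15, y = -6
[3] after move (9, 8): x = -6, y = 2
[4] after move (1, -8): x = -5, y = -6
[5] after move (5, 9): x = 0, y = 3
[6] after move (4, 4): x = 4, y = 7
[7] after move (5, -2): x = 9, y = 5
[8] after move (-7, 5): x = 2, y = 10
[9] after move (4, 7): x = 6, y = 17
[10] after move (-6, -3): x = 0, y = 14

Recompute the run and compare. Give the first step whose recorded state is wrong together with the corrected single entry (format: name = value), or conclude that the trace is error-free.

Step 1: x = -4 + (-5) = -9, y = 4 + (-7) = -3 — same as recorded.
Step 2: x = -9 + (-6) = -15, y = -3 + (1) = -2 — the trace disagrees here.
Conclusion: step 2 carries the first error; the entry should be y = -2.

step 2, y = -2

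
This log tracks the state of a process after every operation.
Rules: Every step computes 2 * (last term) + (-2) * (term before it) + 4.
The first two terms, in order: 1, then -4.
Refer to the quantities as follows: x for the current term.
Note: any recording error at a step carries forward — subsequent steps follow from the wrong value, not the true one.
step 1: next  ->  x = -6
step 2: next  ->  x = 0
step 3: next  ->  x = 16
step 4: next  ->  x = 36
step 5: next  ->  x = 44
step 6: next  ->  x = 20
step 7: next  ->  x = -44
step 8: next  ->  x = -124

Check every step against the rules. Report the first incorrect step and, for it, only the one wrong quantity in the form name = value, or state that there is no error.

Recomputing the run from the initial state:
step 1: x = -6
step 2: x = 0
step 3: x = 16
step 4: x = 36
step 5: x = 44
step 6: x = 20
step 7: x = -44
step 8: x = -124
This matches the log at every step.

no error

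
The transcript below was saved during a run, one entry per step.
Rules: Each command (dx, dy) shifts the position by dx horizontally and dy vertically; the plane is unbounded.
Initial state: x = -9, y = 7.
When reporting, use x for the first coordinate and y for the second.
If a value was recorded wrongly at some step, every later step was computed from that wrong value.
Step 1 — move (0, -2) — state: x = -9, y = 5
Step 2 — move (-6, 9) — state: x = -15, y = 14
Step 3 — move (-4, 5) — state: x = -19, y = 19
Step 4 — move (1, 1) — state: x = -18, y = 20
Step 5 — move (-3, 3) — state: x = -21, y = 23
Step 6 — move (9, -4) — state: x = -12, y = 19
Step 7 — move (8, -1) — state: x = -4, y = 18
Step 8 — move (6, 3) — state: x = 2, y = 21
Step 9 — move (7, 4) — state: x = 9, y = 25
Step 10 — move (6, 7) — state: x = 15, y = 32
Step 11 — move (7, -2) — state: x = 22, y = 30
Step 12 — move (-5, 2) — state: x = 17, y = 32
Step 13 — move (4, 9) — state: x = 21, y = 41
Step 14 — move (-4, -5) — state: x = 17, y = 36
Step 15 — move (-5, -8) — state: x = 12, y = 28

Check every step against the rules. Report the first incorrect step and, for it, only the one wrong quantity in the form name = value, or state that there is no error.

no error

Step 1: x = -9 + (0) = -9, y = 7 + (-2) = 5 — verified.
Step 2: x = -9 + (-6) = -15, y = 5 + (9) = 14 — matches.
Step 3: x = -15 + (-4) = -19, y = 14 + (5) = 19 — in agreement.
Step 4: x = -19 + (1) = -18, y = 19 + (1) = 20 — consistent with the transcript.
Step 5: x = -18 + (-3) = -21, y = 20 + (3) = 23 — verified.
Step 6: x = -21 + (9) = -12, y = 23 + (-4) = 19 — confirmed correct.
Step 7: x = -12 + (8) = -4, y = 19 + (-1) = 18 — verified.
Step 8: x = -4 + (6) = 2, y = 18 + (3) = 21 — consistent with the transcript.
Step 9: x = 2 + (7) = 9, y = 21 + (4) = 25 — checks out.
Step 10: x = 9 + (6) = 15, y = 25 + (7) = 32 — in agreement.
Step 11: x = 15 + (7) = 22, y = 32 + (-2) = 30 — verified.
Step 12: x = 22 + (-5) = 17, y = 30 + (2) = 32 — consistent with the transcript.
Step 13: x = 17 + (4) = 21, y = 32 + (9) = 41 — no discrepancy.
Step 14: x = 21 + (-4) = 17, y = 41 + (-5) = 36 — same as recorded.
Step 15: x = 17 + (-5) = 12, y = 36 + (-8) = 28 — confirmed correct.
All steps check out; nothing to correct.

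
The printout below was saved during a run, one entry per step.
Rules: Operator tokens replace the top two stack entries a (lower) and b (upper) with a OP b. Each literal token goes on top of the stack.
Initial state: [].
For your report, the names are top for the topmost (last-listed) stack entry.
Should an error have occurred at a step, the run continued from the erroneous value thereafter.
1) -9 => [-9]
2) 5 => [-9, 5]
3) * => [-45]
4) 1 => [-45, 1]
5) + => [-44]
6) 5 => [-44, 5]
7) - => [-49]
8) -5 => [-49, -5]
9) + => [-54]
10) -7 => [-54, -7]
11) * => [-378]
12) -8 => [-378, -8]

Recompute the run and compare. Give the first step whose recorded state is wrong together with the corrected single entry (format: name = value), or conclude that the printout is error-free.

step 11, top = 378

step 1: push -9: top = -9 -> verified
step 2: push 5: top = 5 -> consistent with the printout
step 3: -9 * 5 = -45 -> no discrepancy
step 4: push 1: top = 1 -> in agreement
step 5: -45 + 1 = -44 -> no discrepancy
step 6: push 5: top = 5 -> verified
step 7: -44 - 5 = -49 -> no discrepancy
step 8: push -5: top = -5 -> no discrepancy
step 9: -49 + -5 = -54 -> verified
step 10: push -7: top = -7 -> same as recorded
step 11: -54 * -7 = 378 -> this is not what the printout shows
Step 11 is the first one off; corrected, top = 378.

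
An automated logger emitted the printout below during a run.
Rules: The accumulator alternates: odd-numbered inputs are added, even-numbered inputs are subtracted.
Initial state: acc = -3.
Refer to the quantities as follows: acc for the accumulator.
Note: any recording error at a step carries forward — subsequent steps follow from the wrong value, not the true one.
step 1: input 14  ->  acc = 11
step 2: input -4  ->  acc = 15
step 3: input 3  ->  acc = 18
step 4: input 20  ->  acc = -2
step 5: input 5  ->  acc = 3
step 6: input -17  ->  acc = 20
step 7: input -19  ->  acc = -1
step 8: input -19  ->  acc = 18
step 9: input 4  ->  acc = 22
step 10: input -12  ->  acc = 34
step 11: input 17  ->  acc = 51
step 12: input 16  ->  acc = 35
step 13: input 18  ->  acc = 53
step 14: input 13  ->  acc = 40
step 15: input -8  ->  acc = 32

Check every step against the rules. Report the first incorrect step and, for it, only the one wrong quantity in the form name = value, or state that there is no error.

step 7, acc = 1

step 1: acc = -3 + 14 = 11 -> consistent with the printout
step 2: acc = 11 - -4 = 15 -> same as recorded
step 3: acc = 15 + 3 = 18 -> agrees with the printout
step 4: acc = 18 - 20 = -2 -> in agreement
step 5: acc = -2 + 5 = 3 -> same as recorded
step 6: acc = 3 - -17 = 20 -> no discrepancy
step 7: acc = 20 + -19 = 1 -> not what was recorded
Conclusion: step 7 carries the first error; the entry should be acc = 1.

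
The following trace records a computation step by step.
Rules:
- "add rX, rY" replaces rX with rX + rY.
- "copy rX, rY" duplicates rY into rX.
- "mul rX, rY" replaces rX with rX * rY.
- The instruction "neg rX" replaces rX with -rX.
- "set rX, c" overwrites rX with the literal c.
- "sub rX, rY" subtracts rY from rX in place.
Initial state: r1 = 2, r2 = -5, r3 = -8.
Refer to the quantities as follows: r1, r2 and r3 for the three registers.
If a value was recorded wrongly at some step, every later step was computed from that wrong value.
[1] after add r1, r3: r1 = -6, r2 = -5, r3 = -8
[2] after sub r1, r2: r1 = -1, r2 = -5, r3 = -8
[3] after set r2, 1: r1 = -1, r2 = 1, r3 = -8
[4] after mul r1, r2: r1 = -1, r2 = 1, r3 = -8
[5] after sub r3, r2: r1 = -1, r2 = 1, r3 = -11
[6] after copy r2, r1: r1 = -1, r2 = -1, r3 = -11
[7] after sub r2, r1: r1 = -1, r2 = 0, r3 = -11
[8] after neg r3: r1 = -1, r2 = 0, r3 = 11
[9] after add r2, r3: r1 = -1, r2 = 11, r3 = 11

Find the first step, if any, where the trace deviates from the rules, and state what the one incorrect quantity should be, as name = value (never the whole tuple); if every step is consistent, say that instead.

step 1: r1 = 2 + -8 = -6 -> agrees with the trace
step 2: r1 = -6 - -5 = -1 -> checks out
step 3: r2 = 1 -> in agreement
step 4: r1 = -1 * 1 = -1 -> same as recorded
step 5: r3 = -8 - 1 = -9 -> a discrepancy with the trace
The audit stops at step 5: the recorded entry is wrong and should be r3 = -9.

step 5, r3 = -9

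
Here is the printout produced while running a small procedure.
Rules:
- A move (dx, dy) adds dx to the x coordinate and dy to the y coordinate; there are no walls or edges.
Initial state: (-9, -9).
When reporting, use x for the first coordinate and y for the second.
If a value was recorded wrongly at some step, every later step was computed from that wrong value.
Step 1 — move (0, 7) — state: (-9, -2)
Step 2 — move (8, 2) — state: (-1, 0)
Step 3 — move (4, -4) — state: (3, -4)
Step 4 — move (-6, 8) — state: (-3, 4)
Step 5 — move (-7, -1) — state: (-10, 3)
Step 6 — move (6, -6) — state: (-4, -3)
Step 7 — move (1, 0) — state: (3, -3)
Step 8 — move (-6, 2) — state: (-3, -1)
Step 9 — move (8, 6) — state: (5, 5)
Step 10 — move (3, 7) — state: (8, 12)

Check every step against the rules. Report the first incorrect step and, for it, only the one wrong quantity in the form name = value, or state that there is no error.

Recomputing the run from the initial state:
step 1: x = -9, y = -2
step 2: x = -1, y = 0
step 3: x = 3, y = -4
step 4: x = -3, y = 4
step 5: x = -10, y = 3
step 6: x = -4, y = -3
step 7: x = -3, y = -3
step 8: x = -9, y = -1
step 9: x = -1, y = 5
step 10: x = 2, y = 12
The first disagreement with the printout is at step 7, where the value should be x = -3.

step 7, x = -3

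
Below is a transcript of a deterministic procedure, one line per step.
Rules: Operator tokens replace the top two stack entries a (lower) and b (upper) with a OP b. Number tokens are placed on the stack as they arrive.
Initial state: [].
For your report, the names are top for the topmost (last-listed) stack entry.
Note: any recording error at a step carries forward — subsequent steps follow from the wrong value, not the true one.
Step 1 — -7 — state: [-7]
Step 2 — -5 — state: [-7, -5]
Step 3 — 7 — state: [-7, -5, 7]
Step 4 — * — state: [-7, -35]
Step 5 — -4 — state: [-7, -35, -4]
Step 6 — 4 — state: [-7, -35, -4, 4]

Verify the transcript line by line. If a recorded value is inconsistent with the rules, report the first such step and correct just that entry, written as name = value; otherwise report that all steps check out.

no error

Step 1: push -7: top = -7 — same as recorded.
Step 2: push -5: top = -5 — checks out.
Step 3: push 7: top = 7 — agrees with the transcript.
Step 4: -5 * 7 = -35 — matches.
Step 5: push -4: top = -4 — verified.
Step 6: push 4: top = 4 — exactly as logged.
The recomputation confirms every line.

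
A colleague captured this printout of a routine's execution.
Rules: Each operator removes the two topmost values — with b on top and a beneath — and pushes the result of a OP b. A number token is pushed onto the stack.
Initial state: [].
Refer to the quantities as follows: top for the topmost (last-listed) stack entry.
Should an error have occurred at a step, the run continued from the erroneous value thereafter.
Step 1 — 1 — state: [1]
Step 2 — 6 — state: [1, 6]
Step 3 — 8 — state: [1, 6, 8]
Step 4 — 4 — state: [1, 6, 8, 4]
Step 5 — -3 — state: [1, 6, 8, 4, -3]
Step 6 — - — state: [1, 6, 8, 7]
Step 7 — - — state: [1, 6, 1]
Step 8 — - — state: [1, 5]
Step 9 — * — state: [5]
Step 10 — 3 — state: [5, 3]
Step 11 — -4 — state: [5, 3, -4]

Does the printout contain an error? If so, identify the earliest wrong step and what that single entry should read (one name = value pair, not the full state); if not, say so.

Recomputing the run from the initial state:
step 1: [1]
step 2: [1, 6]
step 3: [1, 6, 8]
step 4: [1, 6, 8, 4]
step 5: [1, 6, 8, 4, -3]
step 6: [1, 6, 8, 7]
step 7: [1, 6, 1]
step 8: [1, 5]
step 9: [5]
step 10: [5, 3]
step 11: [5, 3, -4]
This matches the printout at every step.

no error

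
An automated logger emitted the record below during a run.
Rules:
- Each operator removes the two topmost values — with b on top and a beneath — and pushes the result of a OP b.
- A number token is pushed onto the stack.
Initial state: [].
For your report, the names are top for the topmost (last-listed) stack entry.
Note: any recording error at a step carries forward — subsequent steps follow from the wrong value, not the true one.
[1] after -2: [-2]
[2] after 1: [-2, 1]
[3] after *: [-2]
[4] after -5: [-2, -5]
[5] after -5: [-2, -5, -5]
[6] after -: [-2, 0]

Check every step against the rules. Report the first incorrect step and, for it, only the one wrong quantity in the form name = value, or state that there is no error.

no error

Recomputing the run from the initial state:
step 1: [-2]
step 2: [-2, 1]
step 3: [-2]
step 4: [-2, -5]
step 5: [-2, -5, -5]
step 6: [-2, 0]
This matches the record at every step.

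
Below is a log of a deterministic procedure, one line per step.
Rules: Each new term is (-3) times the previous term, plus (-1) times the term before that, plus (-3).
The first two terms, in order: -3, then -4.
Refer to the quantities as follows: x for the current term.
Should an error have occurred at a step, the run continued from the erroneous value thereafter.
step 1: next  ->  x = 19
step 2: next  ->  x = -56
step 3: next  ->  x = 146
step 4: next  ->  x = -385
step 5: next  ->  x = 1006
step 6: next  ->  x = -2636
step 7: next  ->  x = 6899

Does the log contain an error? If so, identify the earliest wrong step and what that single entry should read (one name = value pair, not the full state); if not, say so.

step 1, x = 12

1. x = -3*(-4) + (-1)*(-3) + (-3) = 12 (the recorded entry deviates here)
First deviation found at step 1; the corrected entry is x = 12.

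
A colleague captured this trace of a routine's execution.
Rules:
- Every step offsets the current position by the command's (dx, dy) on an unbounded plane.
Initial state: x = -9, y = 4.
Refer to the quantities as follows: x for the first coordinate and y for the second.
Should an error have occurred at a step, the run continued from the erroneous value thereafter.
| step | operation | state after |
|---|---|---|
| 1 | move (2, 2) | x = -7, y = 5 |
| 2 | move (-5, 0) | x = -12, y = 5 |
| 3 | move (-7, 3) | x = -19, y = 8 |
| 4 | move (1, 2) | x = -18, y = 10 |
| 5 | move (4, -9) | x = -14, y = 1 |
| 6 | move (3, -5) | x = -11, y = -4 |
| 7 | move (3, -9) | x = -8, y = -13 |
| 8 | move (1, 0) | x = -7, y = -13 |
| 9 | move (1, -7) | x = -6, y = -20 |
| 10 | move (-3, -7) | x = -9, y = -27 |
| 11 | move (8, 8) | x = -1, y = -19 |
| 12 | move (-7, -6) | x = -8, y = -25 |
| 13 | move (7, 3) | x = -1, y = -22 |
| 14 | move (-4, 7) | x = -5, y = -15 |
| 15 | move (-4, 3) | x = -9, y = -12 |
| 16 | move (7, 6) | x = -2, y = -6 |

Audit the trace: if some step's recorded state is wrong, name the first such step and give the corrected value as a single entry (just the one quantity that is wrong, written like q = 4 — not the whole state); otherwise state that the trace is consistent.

1. x = -9 + (2) = -7, y = 4 + (2) = 6 (not what was recorded)
First incorrect step: 1; the correct value is y = 6.

step 1, y = 6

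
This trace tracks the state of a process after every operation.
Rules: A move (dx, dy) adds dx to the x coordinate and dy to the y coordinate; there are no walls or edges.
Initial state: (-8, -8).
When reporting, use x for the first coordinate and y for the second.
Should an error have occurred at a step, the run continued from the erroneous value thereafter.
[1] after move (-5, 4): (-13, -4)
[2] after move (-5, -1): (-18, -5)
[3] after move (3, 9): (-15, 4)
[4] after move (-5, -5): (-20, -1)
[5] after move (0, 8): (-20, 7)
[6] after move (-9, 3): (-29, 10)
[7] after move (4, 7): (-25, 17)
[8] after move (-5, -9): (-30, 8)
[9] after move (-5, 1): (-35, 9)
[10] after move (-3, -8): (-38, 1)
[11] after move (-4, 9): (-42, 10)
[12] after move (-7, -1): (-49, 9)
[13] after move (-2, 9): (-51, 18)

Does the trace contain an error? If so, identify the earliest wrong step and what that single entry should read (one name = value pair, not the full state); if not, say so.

Recomputing the run from the initial state:
step 1: x = -13, y = -4
step 2: x = -18, y = -5
step 3: x = -15, y = 4
step 4: x = -20, y = -1
step 5: x = -20, y = 7
step 6: x = -29, y = 10
step 7: x = -25, y = 17
step 8: x = -30, y = 8
step 9: x = -35, y = 9
step 10: x = -38, y = 1
step 11: x = -42, y = 10
step 12: x = -49, y = 9
step 13: x = -51, y = 18
This matches the trace at every step.

no error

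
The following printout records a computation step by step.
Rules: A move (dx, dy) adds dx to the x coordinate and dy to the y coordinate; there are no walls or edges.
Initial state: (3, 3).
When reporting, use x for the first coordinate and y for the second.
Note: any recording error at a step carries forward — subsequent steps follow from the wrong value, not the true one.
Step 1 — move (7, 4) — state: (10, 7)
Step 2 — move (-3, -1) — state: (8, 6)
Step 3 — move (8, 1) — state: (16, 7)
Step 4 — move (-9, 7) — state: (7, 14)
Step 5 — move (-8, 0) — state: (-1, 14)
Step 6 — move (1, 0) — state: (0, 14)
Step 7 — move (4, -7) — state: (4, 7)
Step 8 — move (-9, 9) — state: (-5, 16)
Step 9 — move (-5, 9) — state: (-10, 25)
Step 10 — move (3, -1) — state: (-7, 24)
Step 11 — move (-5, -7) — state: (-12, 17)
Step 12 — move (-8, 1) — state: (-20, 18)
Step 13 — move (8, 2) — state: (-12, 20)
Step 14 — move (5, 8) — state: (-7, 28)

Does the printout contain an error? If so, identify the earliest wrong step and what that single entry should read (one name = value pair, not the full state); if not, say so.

Recomputing the run from the initial state:
step 1: x = 10, y = 7
step 2: x = 7, y = 6
step 3: x = 15, y = 7
step 4: x = 6, y = 14
step 5: x = -2, y = 14
step 6: x = -1, y = 14
step 7: x = 3, y = 7
step 8: x = -6, y = 16
step 9: x = -11, y = 25
step 10: x = -8, y = 24
step 11: x = -13, y = 17
step 12: x = -21, y = 18
step 13: x = -13, y = 20
step 14: x = -8, y = 28
The first disagreement with the printout is at step 2, where the value should be x = 7.

step 2, x = 7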